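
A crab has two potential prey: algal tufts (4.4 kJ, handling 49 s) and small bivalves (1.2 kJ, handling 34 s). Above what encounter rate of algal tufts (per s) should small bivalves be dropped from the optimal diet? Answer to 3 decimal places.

The zero-one rule: include small bivalves iff E₂/h₂ > λE₁/(1+λh₁). Equality gives the switch point.
λE₁h₂ = E₂ + λE₂h₁ ⇒ λ = E₂/(E₁h₂ − E₂h₁) = 1.2/(149.6 − 58.8) = 0.01322 per s.

0.013 per s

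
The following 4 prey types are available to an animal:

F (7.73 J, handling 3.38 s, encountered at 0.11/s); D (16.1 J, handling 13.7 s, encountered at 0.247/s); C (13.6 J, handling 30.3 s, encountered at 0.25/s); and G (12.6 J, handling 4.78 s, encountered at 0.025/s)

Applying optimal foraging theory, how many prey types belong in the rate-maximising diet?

3

Profitabilities (E/h, J/s): G 2.64, F 2.29, D 1.18, C 0.449. Add prey in this order while the next type's profitability exceeds the intake rate on those already taken.
Rate on top 1: 0.2814. F: 2.29 > 0.2814 → include.
Rate on top 2: 0.7814. D: 1.18 > 0.7814 → include.
Rate on top 3: 1.055. C: 0.449 < 1.055 → exclude; stop.
Optimal diet: G, F, D — 3 of 4 types.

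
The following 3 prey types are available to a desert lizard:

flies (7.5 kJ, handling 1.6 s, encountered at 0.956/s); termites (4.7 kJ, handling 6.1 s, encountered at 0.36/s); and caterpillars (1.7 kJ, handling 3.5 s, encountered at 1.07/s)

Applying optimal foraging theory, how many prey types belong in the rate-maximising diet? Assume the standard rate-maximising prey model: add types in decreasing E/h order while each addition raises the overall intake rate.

1

E/h in descending order: flies 4.69, termites 0.77, caterpillars 0.486 kJ/s. The optimal diet is the largest prefix of this list for which every included type satisfies E_i/h_i > R on the types above it.
Rate on top 1: 2.834. termites: 0.77 < 2.834 → exclude; stop.
Optimal diet: flies — 1 of 3 types.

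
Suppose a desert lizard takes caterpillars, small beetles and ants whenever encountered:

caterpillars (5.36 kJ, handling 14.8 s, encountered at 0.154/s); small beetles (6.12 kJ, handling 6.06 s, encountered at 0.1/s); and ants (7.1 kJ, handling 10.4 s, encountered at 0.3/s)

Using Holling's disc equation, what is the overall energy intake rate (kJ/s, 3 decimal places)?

0.509 kJ/s

R = Σλ_iE_i / (1 + Σλ_ih_i)
Numerator: 0.154×5.36 + 0.1×6.12 + 0.3×7.1 = 3.567
Denominator: 1 + 0.154×14.8 + 0.1×6.06 + 0.3×10.4 = 7.005
R = 3.567/7.005 = 0.5093 kJ/s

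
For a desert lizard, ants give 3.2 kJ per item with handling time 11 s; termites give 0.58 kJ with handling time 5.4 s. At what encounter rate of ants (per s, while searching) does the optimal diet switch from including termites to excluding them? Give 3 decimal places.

0.053 per s

The zero-one rule: include termites iff E₂/h₂ > λE₁/(1+λh₁). Equality gives the switch point.
λE₁h₂ = E₂ + λE₂h₁ ⇒ λ = E₂/(E₁h₂ − E₂h₁) = 0.58/(17.28 − 6.38) = 0.05321 per s.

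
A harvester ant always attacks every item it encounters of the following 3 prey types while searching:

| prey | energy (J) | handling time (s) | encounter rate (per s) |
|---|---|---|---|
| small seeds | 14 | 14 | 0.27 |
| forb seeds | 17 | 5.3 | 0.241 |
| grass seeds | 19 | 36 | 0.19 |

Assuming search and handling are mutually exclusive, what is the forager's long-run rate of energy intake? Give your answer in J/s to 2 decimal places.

R = (0.27×14 + 0.241×17 + 0.19×19) / (1 + 0.27×14 + 0.241×5.3 + 0.19×36) = 11.49/12.9 = 0.8907 J/s.

0.89 J/s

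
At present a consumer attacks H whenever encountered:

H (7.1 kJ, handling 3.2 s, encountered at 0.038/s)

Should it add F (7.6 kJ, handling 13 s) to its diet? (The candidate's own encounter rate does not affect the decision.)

On H alone, R = ΣλE/(1+Σλh) = 0.2698/1.122 = 0.2405 kJ/s.
Profitability of F: 7.6/13 = 0.5846 kJ/s.
Since 0.5846 > R, including F increases the long-run rate.

Yes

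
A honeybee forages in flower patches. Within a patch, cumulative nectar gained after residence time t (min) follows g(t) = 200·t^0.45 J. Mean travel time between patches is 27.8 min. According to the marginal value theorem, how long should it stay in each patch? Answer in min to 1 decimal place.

22.7 min

Optimal t* satisfies g'(t*) = g(t*)/(T + t*).
g'(t) = 0.45·200·t^-0.55. Setting 0.45·200·t^-0.55 = 200·t^0.45/(27.8+t) gives 0.45(27.8+t) = t, so 0.55·t = 0.45×27.8.
t* = 0.45×27.8/0.55 = 22.75 min.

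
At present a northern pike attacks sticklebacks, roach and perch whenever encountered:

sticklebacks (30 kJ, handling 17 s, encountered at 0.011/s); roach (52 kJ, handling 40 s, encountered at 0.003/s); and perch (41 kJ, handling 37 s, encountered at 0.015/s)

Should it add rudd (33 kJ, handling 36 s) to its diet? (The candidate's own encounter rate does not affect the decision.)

Yes

On sticklebacks, roach and perch alone, R = ΣλE/(1+Σλh) = 1.101/1.862 = 0.5913 kJ/s.
Profitability of rudd: 33/36 = 0.9167 kJ/s.
Since 0.9167 > R, including rudd increases the long-run rate.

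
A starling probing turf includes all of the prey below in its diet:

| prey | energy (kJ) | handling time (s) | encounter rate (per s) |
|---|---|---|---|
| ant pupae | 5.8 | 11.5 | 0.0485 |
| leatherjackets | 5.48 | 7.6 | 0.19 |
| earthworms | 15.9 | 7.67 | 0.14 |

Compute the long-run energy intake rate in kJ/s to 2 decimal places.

0.87 kJ/s

R = (0.0485×5.8 + 0.19×5.48 + 0.14×15.9) / (1 + 0.0485×11.5 + 0.19×7.6 + 0.14×7.67) = 3.549/4.076 = 0.8707 kJ/s.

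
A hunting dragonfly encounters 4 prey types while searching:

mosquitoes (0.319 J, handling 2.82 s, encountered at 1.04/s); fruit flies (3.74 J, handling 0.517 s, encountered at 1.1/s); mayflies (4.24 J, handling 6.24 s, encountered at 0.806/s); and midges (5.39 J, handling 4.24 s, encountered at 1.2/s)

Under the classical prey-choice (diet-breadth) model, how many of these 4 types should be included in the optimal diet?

E/h in descending order: fruit flies 7.23, midges 1.27, mayflies 0.679, mosquitoes 0.113 J/s. The optimal diet is the largest prefix of this list for which every included type satisfies E_i/h_i > R on the types above it.
Rate on top 1: 2.623. midges: 1.27 < 2.623 → exclude; stop.
Optimal diet: fruit flies — 1 of 4 types.

1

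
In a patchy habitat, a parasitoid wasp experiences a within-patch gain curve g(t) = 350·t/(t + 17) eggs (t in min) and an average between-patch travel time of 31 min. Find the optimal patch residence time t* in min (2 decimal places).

22.96 min

By the marginal value theorem, leave when the instantaneous gain rate g'(t) equals the habitat-wide average g(t)/(T + t).
g'(t) = 350·17/(t + 17)². Setting 350·17/(t+17)² = 350t/[(t+17)(31+t)] gives 17(31+t) = t(t+17), so t² = 17×31 = 527.
t* = √527 = 22.96 min.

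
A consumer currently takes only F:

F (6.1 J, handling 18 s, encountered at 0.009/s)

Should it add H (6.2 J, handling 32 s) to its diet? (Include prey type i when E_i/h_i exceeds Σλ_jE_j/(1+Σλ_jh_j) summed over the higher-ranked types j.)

On F alone, R = ΣλE/(1+Σλh) = 0.0549/1.162 = 0.04725 J/s.
H: E/h = 6.2/32 = 0.1938 J/s.
Since 0.1938 > R, including H increases the long-run rate.

Yes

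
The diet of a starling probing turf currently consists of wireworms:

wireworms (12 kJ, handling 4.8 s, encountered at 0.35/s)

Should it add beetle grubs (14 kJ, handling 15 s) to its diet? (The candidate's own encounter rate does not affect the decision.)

Intake rate on the current diet: R = (0.35×12) / (1 + 0.35×4.8) = 4.2/2.68 = 1.567 kJ/s.
Profitability of beetle grubs: 14/15 = 0.9333 kJ/s.
Since 0.9333 < R, time spent handling beetle grubs is better spent searching.

No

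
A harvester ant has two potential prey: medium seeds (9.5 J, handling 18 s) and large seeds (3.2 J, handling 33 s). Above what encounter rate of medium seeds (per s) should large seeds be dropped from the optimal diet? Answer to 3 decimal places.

0.013 per s

The zero-one rule: include large seeds iff E₂/h₂ > λE₁/(1+λh₁). Equality gives the switch point.
λE₁h₂ = E₂ + λE₂h₁ ⇒ λ = E₂/(E₁h₂ − E₂h₁) = 3.2/(313.5 − 57.6) = 0.0125 per s.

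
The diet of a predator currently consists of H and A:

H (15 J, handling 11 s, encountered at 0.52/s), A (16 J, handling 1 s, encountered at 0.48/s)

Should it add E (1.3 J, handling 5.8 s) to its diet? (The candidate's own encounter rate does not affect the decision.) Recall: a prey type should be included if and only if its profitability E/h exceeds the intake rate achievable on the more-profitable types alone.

On H and A alone, R = ΣλE/(1+Σλh) = 15.48/7.2 = 2.15 J/s.
E: E/h = 1.3/5.8 = 0.2241 J/s.
Since 0.2241 < R, time spent handling E is better spent searching.

No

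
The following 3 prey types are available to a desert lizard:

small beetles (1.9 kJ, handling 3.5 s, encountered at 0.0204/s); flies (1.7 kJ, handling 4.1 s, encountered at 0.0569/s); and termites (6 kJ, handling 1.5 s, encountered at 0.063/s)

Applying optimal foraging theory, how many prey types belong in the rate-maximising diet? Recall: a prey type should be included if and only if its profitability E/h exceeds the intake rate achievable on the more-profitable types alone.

3

Rank by E/h (kJ/s): termites 4, small beetles 0.543, flies 0.415. Include each in turn until the next type's E/h falls below the running intake rate.
Rate on top 1: 0.3454. small beetles: 0.543 > 0.3454 → include.
Rate on top 2: 0.3575. flies: 0.415 > 0.3575 → include.
Optimal diet: termites, small beetles, flies — 3 of 3 types.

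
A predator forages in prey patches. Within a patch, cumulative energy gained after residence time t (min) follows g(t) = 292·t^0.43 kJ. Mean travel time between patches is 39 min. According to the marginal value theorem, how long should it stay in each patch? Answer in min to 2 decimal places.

29.42 min

Maximise g(t)/(T+t): set derivative to zero → g'(t)(T+t) = g(t).
g'(t) = 0.43·292·t^-0.57. Setting 0.43·292·t^-0.57 = 292·t^0.43/(39+t) gives 0.43(39+t) = t, so 0.57·t = 0.43×39.
t* = 0.43×39/0.57 = 29.42 min.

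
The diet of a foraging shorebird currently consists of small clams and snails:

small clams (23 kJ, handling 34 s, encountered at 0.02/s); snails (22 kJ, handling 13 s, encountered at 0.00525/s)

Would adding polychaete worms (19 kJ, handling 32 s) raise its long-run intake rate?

Yes

On small clams and snails alone, R = ΣλE/(1+Σλh) = 0.5755/1.748 = 0.3292 kJ/s.
polychaete worms: E/h = 19/32 = 0.5938 kJ/s.
Since 0.5938 > R, including polychaete worms increases the long-run rate.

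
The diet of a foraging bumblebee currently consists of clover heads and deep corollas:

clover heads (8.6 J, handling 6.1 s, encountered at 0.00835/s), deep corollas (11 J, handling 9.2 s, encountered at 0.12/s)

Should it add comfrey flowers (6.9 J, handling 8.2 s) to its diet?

Yes

Current rate: (0.00835×8.6 + 0.12×11)/(1 + 0.00835×6.1 + 0.12×9.2) = 0.6459 J/s.
comfrey flowers: E/h = 6.9/8.2 = 0.8415 J/s.
Since 0.8415 > R, including comfrey flowers increases the long-run rate.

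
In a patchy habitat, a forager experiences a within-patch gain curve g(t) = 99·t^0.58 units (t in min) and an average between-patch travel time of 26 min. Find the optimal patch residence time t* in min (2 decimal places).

35.90 min

Maximise g(t)/(T+t): set derivative to zero → g'(t)(T+t) = g(t).
g'(t) = 0.58·99·t^-0.42. Setting 0.58·99·t^-0.42 = 99·t^0.58/(26+t) gives 0.58(26+t) = t, so 0.42·t = 0.58×26.
t* = 0.58×26/0.42 = 35.9 min.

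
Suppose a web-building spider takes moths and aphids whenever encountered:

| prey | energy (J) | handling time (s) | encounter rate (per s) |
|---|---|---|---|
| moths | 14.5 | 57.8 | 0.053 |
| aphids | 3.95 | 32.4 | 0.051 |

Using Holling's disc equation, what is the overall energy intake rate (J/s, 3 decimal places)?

0.170 J/s

Energy encountered per unit search time: 0.053×14.5 + 0.051×3.95 = 0.9699 J/s.
Handling time per unit search time: 0.053×57.8 + 0.051×32.4 = 4.716.
Rate = 0.9699/(1 + 4.716) = 0.1697 J/s.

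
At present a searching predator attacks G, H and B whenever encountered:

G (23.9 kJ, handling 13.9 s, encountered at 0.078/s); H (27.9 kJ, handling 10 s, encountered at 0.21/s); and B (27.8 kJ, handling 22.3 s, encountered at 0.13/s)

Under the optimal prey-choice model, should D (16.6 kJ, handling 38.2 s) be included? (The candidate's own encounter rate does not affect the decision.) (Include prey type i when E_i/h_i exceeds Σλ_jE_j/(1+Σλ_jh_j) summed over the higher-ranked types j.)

No

Intake rate on the current diet: R = (0.078×23.9 + 0.21×27.9 + 0.13×27.8) / (1 + 0.078×13.9 + 0.21×10 + 0.13×22.3) = 11.34/7.083 = 1.601 kJ/s.
Profitability of D: 16.6/38.2 = 0.4346 kJ/s.
0.4346 < 1.601, so adding D would lower the average — exclude it.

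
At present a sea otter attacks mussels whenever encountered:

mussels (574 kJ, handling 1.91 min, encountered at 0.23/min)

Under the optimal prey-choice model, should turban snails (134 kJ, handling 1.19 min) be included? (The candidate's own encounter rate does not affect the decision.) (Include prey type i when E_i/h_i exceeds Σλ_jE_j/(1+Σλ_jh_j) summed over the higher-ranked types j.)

Current rate: (0.23×574)/(1 + 0.23×1.91) = 91.73 kJ/min.
turban snails: E/h = 134/1.19 = 112.6 kJ/min.
112.6 > 91.73, so adding turban snails raises the average — include it.

Yes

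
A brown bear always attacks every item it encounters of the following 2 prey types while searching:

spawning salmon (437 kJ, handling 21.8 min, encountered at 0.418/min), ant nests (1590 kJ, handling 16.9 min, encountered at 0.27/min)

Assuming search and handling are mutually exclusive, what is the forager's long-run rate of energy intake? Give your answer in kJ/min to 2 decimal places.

R = (0.418×437 + 0.27×1590) / (1 + 0.418×21.8 + 0.27×16.9) = 612/14.68 = 41.7 kJ/min.

41.70 kJ/min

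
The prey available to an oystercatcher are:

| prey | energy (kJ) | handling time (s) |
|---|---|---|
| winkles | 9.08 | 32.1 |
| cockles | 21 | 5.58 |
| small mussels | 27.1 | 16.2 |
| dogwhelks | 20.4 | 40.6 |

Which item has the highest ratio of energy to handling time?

In descending order of E/h:
cockles: 21/5.58 = 3.76 kJ/s
small mussels: 27.1/16.2 = 1.67 kJ/s
dogwhelks: 20.4/40.6 = 0.502 kJ/s
winkles: 9.08/32.1 = 0.283 kJ/s

cockles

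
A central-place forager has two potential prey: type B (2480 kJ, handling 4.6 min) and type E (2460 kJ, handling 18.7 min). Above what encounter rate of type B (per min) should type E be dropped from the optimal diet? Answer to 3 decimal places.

0.070 per min

At the threshold, the rate on type B alone equals the profitability of type E: λ·2480/(1 + λ·4.6) = 2460/18.7 = 131.6.
Rearranging, λ(2480 − 131.6×4.6) = 131.6, so λ = 131.6/1875 = 0.07017 per min.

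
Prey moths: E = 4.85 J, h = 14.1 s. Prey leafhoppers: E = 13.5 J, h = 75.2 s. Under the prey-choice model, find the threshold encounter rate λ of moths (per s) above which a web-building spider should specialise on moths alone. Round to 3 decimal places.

The zero-one rule: include leafhoppers iff E₂/h₂ > λE₁/(1+λh₁). Equality gives the switch point.
λE₁h₂ = E₂ + λE₂h₁ ⇒ λ = E₂/(E₁h₂ − E₂h₁) = 13.5/(364.7 − 190.3) = 0.07742 per s.

0.077 per s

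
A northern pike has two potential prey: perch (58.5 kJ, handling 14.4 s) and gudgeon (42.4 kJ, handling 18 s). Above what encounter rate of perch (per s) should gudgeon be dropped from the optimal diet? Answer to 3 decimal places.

0.096 per s

At the threshold, the rate on perch alone equals the profitability of gudgeon: λ·58.5/(1 + λ·14.4) = 42.4/18 = 2.356.
Rearranging, λ(58.5 − 2.356×14.4) = 2.356, so λ = 2.356/24.58 = 0.09583 per s.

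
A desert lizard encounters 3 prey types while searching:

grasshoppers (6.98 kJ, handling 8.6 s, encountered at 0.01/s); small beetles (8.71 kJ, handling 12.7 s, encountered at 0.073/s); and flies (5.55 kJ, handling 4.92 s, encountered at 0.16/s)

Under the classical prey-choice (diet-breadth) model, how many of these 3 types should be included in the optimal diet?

Rank by E/h (kJ/s): flies 1.13, grasshoppers 0.812, small beetles 0.686. Include each in turn until the next type's E/h falls below the running intake rate.
Rate on top 1: 0.4969. grasshoppers: 0.812 > 0.4969 → include.
Rate on top 2: 0.5113. small beetles: 0.686 > 0.5113 → include.
Optimal diet: flies, grasshoppers, small beetles — 3 of 3 types.

3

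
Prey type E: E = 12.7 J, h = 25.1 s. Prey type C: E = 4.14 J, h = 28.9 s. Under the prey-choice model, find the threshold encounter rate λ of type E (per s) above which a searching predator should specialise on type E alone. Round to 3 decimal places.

0.016 per s

The zero-one rule: include type C iff E₂/h₂ > λE₁/(1+λh₁). Equality gives the switch point.
λE₁h₂ = E₂ + λE₂h₁ ⇒ λ = E₂/(E₁h₂ − E₂h₁) = 4.14/(367 − 103.9) = 0.01573 per s.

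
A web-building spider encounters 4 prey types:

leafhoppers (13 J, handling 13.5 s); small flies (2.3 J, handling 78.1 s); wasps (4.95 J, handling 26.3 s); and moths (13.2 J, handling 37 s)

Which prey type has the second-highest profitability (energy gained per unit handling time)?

In descending order of E/h:
leafhoppers: 13/13.5 = 0.963 J/s
moths: 13.2/37 = 0.357 J/s
wasps: 4.95/26.3 = 0.188 J/s
small flies: 2.3/78.1 = 0.0294 J/s

moths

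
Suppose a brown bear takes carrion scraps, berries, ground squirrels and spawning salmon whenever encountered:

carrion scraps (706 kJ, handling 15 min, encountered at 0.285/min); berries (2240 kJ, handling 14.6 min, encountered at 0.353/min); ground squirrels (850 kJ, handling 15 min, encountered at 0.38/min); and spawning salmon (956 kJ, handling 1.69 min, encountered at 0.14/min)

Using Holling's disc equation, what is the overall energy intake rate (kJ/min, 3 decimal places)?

88.526 kJ/min

R = (0.285×706 + 0.353×2240 + 0.38×850 + 0.14×956) / (1 + 0.285×15 + 0.353×14.6 + 0.38×15 + 0.14×1.69) = 1449/16.37 = 88.53 kJ/min.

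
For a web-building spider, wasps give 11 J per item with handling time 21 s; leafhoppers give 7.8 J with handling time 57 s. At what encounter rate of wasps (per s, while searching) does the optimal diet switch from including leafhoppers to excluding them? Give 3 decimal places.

0.017 per s

Drop leafhoppers once their profitability E₂/h₂ falls below the rate achievable on wasps alone: E₂/h₂ = λE₁/(1 + λh₁).
Solve for λ: λE₁h₂ = E₂(1 + λh₁) → λ(E₁h₂ − E₂h₁) = E₂ → λ = E₂/(E₁h₂ − E₂h₁).
λ = 7.8/(11×57 − 7.8×21) = 7.8/463.2 = 0.01684 per s.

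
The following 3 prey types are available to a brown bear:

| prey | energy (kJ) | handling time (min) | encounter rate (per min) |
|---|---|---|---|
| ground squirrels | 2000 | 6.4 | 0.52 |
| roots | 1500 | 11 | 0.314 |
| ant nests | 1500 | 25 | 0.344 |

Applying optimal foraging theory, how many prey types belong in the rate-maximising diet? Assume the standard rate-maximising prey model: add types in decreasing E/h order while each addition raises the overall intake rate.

1

Rank by E/h (kJ/min): ground squirrels 312, roots 136, ant nests 60. Include each in turn until the next type's E/h falls below the running intake rate.
Rate on top 1: 240.3. roots: 136 < 240.3 → exclude; stop.
Optimal diet: ground squirrels — 1 of 3 types.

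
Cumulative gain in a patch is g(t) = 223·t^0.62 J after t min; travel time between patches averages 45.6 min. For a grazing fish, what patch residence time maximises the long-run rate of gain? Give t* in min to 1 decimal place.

Maximise g(t)/(T+t): set derivative to zero → g'(t)(T+t) = g(t).
g'(t) = 0.62·223·t^-0.38. Setting 0.62·223·t^-0.38 = 223·t^0.62/(45.6+t) gives 0.62(45.6+t) = t, so 0.38·t = 0.62×45.6.
t* = 0.62×45.6/0.38 = 74.4 min.

74.4 min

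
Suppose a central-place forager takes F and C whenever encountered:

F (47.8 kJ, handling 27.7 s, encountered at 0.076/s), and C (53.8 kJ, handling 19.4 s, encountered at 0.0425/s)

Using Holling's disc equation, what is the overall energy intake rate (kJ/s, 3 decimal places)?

R = (0.076×47.8 + 0.0425×53.8) / (1 + 0.076×27.7 + 0.0425×19.4) = 5.919/3.93 = 1.506 kJ/s.

1.506 kJ/s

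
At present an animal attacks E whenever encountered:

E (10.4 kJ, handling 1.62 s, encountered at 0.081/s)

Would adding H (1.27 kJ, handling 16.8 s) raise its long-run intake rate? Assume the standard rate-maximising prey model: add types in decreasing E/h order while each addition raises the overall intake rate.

Intake rate on the current diet: R = (0.081×10.4) / (1 + 0.081×1.62) = 0.8424/1.131 = 0.7447 kJ/s.
Profitability of H: 1.27/16.8 = 0.0756 kJ/s.
Since 0.0756 < R, time spent handling H is better spent searching.

No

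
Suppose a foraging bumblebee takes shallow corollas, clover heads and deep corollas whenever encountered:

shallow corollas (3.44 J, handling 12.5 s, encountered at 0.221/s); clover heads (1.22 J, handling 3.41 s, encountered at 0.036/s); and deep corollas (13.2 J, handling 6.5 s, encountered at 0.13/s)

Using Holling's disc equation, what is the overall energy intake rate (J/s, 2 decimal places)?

0.53 J/s

R = (0.221×3.44 + 0.036×1.22 + 0.13×13.2) / (1 + 0.221×12.5 + 0.036×3.41 + 0.13×6.5) = 2.52/4.73 = 0.5328 J/s.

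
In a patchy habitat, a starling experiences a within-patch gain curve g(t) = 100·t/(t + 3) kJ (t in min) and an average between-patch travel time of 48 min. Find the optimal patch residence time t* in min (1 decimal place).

12.0 min

Optimal t* satisfies g'(t*) = g(t*)/(T + t*).
g'(t) = 100·3/(t + 3)². Setting 100·3/(t+3)² = 100t/[(t+3)(48+t)] gives 3(48+t) = t(t+3), so t² = 3×48 = 144.
t* = √144 = 12 min.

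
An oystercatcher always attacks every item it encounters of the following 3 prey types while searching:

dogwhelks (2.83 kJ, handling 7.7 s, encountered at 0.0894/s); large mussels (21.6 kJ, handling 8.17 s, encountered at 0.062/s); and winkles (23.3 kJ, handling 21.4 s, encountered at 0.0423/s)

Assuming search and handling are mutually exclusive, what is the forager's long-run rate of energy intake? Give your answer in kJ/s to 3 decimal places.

0.832 kJ/s

Energy encountered per unit search time: 0.0894×2.83 + 0.062×21.6 + 0.0423×23.3 = 2.578 kJ/s.
Handling time per unit search time: 0.0894×7.7 + 0.062×8.17 + 0.0423×21.4 = 2.1.
Rate = 2.578/(1 + 2.1) = 0.8315 kJ/s.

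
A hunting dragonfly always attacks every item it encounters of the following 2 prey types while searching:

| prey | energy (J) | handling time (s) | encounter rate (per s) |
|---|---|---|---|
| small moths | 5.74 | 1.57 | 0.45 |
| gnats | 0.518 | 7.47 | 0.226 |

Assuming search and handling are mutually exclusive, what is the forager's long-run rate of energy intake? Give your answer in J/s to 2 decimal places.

0.80 J/s

Energy encountered per unit search time: 0.45×5.74 + 0.226×0.518 = 2.7 J/s.
Handling time per unit search time: 0.45×1.57 + 0.226×7.47 = 2.395.
Rate = 2.7/(1 + 2.395) = 0.7954 J/s.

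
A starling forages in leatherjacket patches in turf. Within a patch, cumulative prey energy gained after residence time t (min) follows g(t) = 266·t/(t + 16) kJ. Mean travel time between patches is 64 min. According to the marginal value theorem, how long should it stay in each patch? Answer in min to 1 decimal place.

32.0 min

By the marginal value theorem, leave when the instantaneous gain rate g'(t) equals the habitat-wide average g(t)/(T + t).
g'(t) = 266·16/(t + 16)². Setting 266·16/(t+16)² = 266t/[(t+16)(64+t)] gives 16(64+t) = t(t+16), so t² = 16×64 = 1024.
t* = √1024 = 32 min.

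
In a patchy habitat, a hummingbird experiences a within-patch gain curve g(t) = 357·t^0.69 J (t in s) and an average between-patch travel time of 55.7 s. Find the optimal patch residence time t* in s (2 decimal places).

123.98 s

Optimal t* satisfies g'(t*) = g(t*)/(T + t*).
g'(t) = 0.69·357·t^-0.31. Setting 0.69·357·t^-0.31 = 357·t^0.69/(55.7+t) gives 0.69(55.7+t) = t, so 0.31·t = 0.69×55.7.
t* = 0.69×55.7/0.31 = 124 s.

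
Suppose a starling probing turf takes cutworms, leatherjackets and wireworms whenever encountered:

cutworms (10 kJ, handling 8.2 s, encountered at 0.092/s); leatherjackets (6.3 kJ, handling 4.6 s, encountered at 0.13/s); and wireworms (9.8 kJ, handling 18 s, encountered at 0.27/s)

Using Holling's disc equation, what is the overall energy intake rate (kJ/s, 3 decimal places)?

R = (0.092×10 + 0.13×6.3 + 0.27×9.8) / (1 + 0.092×8.2 + 0.13×4.6 + 0.27×18) = 4.385/7.212 = 0.608 kJ/s.

0.608 kJ/s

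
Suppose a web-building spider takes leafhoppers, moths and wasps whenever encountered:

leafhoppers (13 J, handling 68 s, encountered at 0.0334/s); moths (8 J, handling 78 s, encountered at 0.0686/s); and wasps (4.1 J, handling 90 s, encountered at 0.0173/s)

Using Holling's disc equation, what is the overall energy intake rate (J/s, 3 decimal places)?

0.104 J/s

Energy encountered per unit search time: 0.0334×13 + 0.0686×8 + 0.0173×4.1 = 1.054 J/s.
Handling time per unit search time: 0.0334×68 + 0.0686×78 + 0.0173×90 = 9.179.
Rate = 1.054/(1 + 9.179) = 0.1035 J/s.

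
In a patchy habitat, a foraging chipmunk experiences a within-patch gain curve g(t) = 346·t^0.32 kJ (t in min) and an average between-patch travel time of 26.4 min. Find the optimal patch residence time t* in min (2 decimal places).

12.42 min

Maximise g(t)/(T+t): set derivative to zero → g'(t)(T+t) = g(t).
g'(t) = 0.32·346·t^-0.68. Setting 0.32·346·t^-0.68 = 346·t^0.32/(26.4+t) gives 0.32(26.4+t) = t, so 0.68·t = 0.32×26.4.
t* = 0.32×26.4/0.68 = 12.42 min.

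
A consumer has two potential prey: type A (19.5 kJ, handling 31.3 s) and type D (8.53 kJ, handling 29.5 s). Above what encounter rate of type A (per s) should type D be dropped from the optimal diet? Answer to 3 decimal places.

0.028 per s

The zero-one rule: include type D iff E₂/h₂ > λE₁/(1+λh₁). Equality gives the switch point.
λE₁h₂ = E₂ + λE₂h₁ ⇒ λ = E₂/(E₁h₂ − E₂h₁) = 8.53/(575.2 − 267) = 0.02767 per s.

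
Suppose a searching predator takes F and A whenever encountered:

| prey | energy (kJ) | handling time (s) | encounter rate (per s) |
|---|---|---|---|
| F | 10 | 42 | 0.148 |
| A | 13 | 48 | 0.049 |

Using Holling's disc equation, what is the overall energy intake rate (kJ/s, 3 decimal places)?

Energy encountered per unit search time: 0.148×10 + 0.049×13 = 2.117 kJ/s.
Handling time per unit search time: 0.148×42 + 0.049×48 = 8.568.
Rate = 2.117/(1 + 8.568) = 0.2213 kJ/s.

0.221 kJ/s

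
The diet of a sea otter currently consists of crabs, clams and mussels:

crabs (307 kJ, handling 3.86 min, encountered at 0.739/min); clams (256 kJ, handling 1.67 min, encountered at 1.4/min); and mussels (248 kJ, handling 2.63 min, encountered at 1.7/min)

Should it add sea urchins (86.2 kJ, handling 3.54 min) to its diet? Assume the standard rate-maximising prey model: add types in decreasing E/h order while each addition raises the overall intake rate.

No

On crabs, clams and mussels alone, R = ΣλE/(1+Σλh) = 1007/10.66 = 94.44 kJ/min.
sea urchins: E/h = 86.2/3.54 = 24.35 kJ/min.
Since 24.35 < R, time spent handling sea urchins is better spent searching.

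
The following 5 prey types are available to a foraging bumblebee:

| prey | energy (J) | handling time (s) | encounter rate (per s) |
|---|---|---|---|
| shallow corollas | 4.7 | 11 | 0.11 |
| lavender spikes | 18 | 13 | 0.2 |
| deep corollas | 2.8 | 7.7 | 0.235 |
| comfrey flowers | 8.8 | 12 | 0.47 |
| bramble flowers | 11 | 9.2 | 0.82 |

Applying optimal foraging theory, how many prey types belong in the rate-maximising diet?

2

E/h in descending order: lavender spikes 1.38, bramble flowers 1.2, comfrey flowers 0.733, shallow corollas 0.427, deep corollas 0.364 J/s. The optimal diet is the largest prefix of this list for which every included type satisfies E_i/h_i > R on the types above it.
Rate on top 1: 1. bramble flowers: 1.2 > 1 → include.
Rate on top 2: 1.132. comfrey flowers: 0.733 < 1.132 → exclude; stop.
Optimal diet: lavender spikes, bramble flowers — 2 of 5 types.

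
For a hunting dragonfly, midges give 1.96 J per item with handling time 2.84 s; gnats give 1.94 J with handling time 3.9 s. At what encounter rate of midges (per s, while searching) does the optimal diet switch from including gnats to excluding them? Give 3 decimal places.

At the threshold, the rate on midges alone equals the profitability of gnats: λ·1.96/(1 + λ·2.84) = 1.94/3.9 = 0.4974.
Rearranging, λ(1.96 − 0.4974×2.84) = 0.4974, so λ = 0.4974/0.5473 = 0.9089 per s.

0.909 per s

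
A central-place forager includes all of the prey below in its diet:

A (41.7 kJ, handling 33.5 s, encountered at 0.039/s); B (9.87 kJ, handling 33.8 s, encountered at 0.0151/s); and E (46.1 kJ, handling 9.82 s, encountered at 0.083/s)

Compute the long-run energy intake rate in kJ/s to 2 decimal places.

1.54 kJ/s

R = Σλ_iE_i / (1 + Σλ_ih_i)
Numerator: 0.039×41.7 + 0.0151×9.87 + 0.083×46.1 = 5.602
Denominator: 1 + 0.039×33.5 + 0.0151×33.8 + 0.083×9.82 = 3.632
R = 5.602/3.632 = 1.542 kJ/s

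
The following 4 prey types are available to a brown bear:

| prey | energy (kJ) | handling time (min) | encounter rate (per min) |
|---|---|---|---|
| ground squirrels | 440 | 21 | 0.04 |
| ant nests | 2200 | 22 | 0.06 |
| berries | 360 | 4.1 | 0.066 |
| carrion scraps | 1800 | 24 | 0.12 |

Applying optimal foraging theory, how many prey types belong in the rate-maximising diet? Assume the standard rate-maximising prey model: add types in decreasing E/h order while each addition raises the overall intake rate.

Rank by E/h (kJ/min): ant nests 100, berries 87.8, carrion scraps 75, ground squirrels 21. Include each in turn until the next type's E/h falls below the running intake rate.
Rate on top 1: 56.9. berries: 87.8 > 56.9 → include.
Rate on top 2: 60.13. carrion scraps: 75 > 60.13 → include.
Rate on top 3: 67.96. ground squirrels: 21 < 67.96 → exclude; stop.
Optimal diet: ant nests, berries, carrion scraps — 3 of 4 types.

3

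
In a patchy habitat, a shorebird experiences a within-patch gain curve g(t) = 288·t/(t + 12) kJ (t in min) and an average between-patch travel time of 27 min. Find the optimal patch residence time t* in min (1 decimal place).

Maximise g(t)/(T+t): set derivative to zero → g'(t)(T+t) = g(t).
g'(t) = 288·12/(t + 12)². Setting 288·12/(t+12)² = 288t/[(t+12)(27+t)] gives 12(27+t) = t(t+12), so t² = 12×27 = 324.
t* = √324 = 18 min.

18.0 min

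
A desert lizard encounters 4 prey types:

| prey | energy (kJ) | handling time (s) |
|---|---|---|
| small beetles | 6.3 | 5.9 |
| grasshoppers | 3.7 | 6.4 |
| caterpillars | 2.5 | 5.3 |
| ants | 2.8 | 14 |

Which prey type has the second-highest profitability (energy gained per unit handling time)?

grasshoppers

Profitability E/h (kJ/s): small beetles = 6.3/5.9 = 1.07, grasshoppers = 3.7/6.4 = 0.578, caterpillars = 2.5/5.3 = 0.472, ants = 2.8/14 = 0.2.
Ranked: small beetles > grasshoppers > caterpillars > ants.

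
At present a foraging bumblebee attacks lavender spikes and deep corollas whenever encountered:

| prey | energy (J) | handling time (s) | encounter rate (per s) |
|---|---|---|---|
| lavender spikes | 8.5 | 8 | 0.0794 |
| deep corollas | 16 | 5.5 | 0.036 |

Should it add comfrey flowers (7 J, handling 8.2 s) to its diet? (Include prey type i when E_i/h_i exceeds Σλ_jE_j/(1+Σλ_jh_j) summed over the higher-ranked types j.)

Intake rate on the current diet: R = (0.0794×8.5 + 0.036×16) / (1 + 0.0794×8 + 0.036×5.5) = 1.251/1.833 = 0.6824 J/s.
Profitability of comfrey flowers: 7/8.2 = 0.8537 J/s.
0.8537 > 0.6824, so adding comfrey flowers raises the average — include it.

Yes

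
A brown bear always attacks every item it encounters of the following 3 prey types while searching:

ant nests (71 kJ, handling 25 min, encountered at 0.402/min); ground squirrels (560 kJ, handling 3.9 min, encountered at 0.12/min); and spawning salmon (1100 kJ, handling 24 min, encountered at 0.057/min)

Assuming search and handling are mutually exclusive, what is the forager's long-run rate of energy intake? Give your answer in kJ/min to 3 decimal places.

R = (0.402×71 + 0.12×560 + 0.057×1100) / (1 + 0.402×25 + 0.12×3.9 + 0.057×24) = 158.4/12.89 = 12.3 kJ/min.

12.296 kJ/min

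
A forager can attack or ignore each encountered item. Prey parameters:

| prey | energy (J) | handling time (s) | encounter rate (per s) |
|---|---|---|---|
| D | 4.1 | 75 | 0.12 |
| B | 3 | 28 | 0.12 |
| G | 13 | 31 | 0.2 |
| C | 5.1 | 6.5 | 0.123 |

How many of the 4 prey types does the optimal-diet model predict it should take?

E/h in descending order: C 0.785, G 0.419, B 0.107, D 0.0547 J/s. The optimal diet is the largest prefix of this list for which every included type satisfies E_i/h_i > R on the types above it.
Rate on top 1: 0.3486. G: 0.419 > 0.3486 → include.
Rate on top 2: 0.4034. B: 0.107 < 0.4034 → exclude; stop.
Optimal diet: C, G — 2 of 4 types.

2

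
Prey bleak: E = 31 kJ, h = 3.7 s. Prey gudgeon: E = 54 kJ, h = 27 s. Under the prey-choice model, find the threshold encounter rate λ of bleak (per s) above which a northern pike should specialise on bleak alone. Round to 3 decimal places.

Drop gudgeon once their profitability E₂/h₂ falls below the rate achievable on bleak alone: E₂/h₂ = λE₁/(1 + λh₁).
Solve for λ: λE₁h₂ = E₂(1 + λh₁) → λ(E₁h₂ − E₂h₁) = E₂ → λ = E₂/(E₁h₂ − E₂h₁).
λ = 54/(31×27 − 54×3.7) = 54/637.2 = 0.08475 per s.

0.085 per s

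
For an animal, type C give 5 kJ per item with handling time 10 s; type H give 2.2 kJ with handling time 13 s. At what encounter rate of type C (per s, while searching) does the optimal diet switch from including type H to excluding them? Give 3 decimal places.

0.051 per s

Drop type H once their profitability E₂/h₂ falls below the rate achievable on type C alone: E₂/h₂ = λE₁/(1 + λh₁).
Solve for λ: λE₁h₂ = E₂(1 + λh₁) → λ(E₁h₂ − E₂h₁) = E₂ → λ = E₂/(E₁h₂ − E₂h₁).
λ = 2.2/(5×13 − 2.2×10) = 2.2/43 = 0.05116 per s.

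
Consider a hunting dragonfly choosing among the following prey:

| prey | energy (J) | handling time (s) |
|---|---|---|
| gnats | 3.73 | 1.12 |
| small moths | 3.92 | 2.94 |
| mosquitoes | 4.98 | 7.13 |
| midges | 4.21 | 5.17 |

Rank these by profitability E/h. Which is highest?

gnats

In descending order of E/h:
gnats: 3.73/1.12 = 3.33 J/s
small moths: 3.92/2.94 = 1.33 J/s
midges: 4.21/5.17 = 0.814 J/s
mosquitoes: 4.98/7.13 = 0.698 J/s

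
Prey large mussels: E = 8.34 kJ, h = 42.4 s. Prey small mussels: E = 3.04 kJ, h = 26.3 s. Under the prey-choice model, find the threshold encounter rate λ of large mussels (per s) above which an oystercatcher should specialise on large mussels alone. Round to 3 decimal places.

0.034 per s

Drop small mussels once their profitability E₂/h₂ falls below the rate achievable on large mussels alone: E₂/h₂ = λE₁/(1 + λh₁).
Solve for λ: λE₁h₂ = E₂(1 + λh₁) → λ(E₁h₂ − E₂h₁) = E₂ → λ = E₂/(E₁h₂ − E₂h₁).
λ = 3.04/(8.34×26.3 − 3.04×42.4) = 3.04/90.45 = 0.03361 per s.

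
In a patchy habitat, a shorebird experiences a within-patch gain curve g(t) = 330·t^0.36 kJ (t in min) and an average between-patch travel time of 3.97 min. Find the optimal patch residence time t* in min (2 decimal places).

Maximise g(t)/(T+t): set derivative to zero → g'(t)(T+t) = g(t).
g'(t) = 0.36·330·t^-0.64. Setting 0.36·330·t^-0.64 = 330·t^0.36/(3.97+t) gives 0.36(3.97+t) = t, so 0.64·t = 0.36×3.97.
t* = 0.36×3.97/0.64 = 2.233 min.

2.23 min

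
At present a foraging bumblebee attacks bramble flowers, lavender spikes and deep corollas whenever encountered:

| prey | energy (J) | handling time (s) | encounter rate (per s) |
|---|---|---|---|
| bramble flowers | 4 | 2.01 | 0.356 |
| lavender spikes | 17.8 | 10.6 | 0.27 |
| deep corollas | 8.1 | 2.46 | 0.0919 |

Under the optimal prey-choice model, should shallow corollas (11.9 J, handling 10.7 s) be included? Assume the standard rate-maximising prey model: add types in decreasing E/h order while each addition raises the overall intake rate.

No

Current rate: (0.356×4 + 0.27×17.8 + 0.0919×8.1)/(1 + 0.356×2.01 + 0.27×10.6 + 0.0919×2.46) = 1.452 J/s.
Profitability of shallow corollas: 11.9/10.7 = 1.112 J/s.
Since 1.112 < R, time spent handling shallow corollas is better spent searching.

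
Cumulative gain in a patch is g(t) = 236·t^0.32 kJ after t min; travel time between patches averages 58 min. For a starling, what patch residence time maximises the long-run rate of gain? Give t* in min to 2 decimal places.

By the marginal value theorem, leave when the instantaneous gain rate g'(t) equals the habitat-wide average g(t)/(T + t).
g'(t) = 0.32·236·t^-0.68. Setting 0.32·236·t^-0.68 = 236·t^0.32/(58+t) gives 0.32(58+t) = t, so 0.68·t = 0.32×58.
t* = 0.32×58/0.68 = 27.29 min.

27.29 min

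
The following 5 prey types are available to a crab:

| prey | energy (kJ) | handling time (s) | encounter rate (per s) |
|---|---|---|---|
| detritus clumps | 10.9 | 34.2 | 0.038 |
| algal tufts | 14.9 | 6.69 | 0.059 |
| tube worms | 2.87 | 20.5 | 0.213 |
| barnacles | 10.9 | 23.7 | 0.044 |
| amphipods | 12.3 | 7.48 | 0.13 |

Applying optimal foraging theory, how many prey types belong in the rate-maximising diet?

Rank by E/h (kJ/s): algal tufts 2.23, amphipods 1.64, barnacles 0.46, detritus clumps 0.319, tube worms 0.14. Include each in turn until the next type's E/h falls below the running intake rate.
Rate on top 1: 0.6303. amphipods: 1.64 > 0.6303 → include.
Rate on top 2: 1.047. barnacles: 0.46 < 1.047 → exclude; stop.
Optimal diet: algal tufts, amphipods — 2 of 5 types.

2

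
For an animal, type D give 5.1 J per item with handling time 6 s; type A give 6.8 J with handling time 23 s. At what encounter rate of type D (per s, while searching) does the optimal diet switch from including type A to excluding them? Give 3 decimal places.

At the threshold, the rate on type D alone equals the profitability of type A: λ·5.1/(1 + λ·6) = 6.8/23 = 0.2957.
Rearranging, λ(5.1 − 0.2957×6) = 0.2957, so λ = 0.2957/3.326 = 0.08889 per s.

0.089 per s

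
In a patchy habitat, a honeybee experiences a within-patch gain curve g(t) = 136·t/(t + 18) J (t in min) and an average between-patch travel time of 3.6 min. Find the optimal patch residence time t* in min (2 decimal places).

By the marginal value theorem, leave when the instantaneous gain rate g'(t) equals the habitat-wide average g(t)/(T + t).
g'(t) = 136·18/(t + 18)². Setting 136·18/(t+18)² = 136t/[(t+18)(3.6+t)] gives 18(3.6+t) = t(t+18), so t² = 18×3.6 = 64.8.
t* = √64.8 = 8.05 min.

8.05 min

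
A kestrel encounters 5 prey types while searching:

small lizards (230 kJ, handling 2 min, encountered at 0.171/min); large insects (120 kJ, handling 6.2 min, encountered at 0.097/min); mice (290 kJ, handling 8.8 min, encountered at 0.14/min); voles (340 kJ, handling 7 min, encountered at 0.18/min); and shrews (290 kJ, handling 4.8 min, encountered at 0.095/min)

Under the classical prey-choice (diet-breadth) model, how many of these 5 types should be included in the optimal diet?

E/h in descending order: small lizards 115, shrews 60.4, voles 48.6, mice 33, large insects 19.4 kJ/min. The optimal diet is the largest prefix of this list for which every included type satisfies E_i/h_i > R on the types above it.
Rate on top 1: 29.31. shrews: 60.4 > 29.31 → include.
Rate on top 2: 37.2. voles: 48.6 > 37.2 → include.
Rate on top 3: 41.88. mice: 33 < 41.88 → exclude; stop.
Optimal diet: small lizards, shrews, voles — 3 of 5 types.

3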